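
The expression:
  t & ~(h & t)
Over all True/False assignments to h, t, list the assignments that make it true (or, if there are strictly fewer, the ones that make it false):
is true only for:
  h=False, t=True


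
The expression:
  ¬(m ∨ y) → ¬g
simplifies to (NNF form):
m ∨ y ∨ ¬g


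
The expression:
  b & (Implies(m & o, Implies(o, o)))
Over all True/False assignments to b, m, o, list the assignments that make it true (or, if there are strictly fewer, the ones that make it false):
is true only for:
  b=True, m=False, o=False;
  b=True, m=False, o=True;
  b=True, m=True, o=False;
  b=True, m=True, o=True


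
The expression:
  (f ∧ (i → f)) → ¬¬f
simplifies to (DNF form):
True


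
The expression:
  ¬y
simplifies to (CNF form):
¬y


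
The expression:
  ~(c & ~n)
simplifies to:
n | ~c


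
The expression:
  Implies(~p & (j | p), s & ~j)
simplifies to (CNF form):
p | ~j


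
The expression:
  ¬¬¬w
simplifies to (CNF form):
¬w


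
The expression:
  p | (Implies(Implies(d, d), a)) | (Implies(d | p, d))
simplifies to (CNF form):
True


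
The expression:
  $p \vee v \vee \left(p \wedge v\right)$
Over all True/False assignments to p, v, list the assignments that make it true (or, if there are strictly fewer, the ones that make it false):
is false only for:
  p=False, v=False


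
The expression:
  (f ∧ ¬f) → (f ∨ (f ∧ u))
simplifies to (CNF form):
True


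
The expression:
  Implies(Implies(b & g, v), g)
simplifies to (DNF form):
g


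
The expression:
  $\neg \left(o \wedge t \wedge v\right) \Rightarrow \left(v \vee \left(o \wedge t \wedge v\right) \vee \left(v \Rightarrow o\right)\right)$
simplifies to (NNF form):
$\text{True}$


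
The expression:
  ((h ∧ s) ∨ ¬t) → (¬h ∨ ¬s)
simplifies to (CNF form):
¬h ∨ ¬s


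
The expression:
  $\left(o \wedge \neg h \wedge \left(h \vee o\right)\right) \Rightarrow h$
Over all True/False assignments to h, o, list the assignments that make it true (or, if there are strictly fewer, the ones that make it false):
is false only for:
  h=False, o=True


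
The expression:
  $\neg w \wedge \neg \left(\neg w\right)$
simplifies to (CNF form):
$\text{False}$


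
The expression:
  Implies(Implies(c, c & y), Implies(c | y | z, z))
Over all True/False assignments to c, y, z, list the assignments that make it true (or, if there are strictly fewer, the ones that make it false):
is false only for:
  c=False, y=True, z=False;
  c=True, y=True, z=False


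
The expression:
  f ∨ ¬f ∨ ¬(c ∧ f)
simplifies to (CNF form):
True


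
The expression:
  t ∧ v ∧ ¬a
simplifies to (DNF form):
t ∧ v ∧ ¬a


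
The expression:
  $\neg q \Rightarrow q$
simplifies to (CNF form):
$q$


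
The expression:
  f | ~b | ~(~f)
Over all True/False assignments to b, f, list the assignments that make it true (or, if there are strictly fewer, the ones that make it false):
is false only for:
  b=True, f=False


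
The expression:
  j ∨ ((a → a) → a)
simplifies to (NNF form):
a ∨ j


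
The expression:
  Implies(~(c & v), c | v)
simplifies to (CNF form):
c | v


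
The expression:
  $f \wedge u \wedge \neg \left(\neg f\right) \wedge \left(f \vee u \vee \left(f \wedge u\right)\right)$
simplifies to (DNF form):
$f \wedge u$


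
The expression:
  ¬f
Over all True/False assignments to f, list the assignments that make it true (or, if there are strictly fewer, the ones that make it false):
is true only for:
  f=False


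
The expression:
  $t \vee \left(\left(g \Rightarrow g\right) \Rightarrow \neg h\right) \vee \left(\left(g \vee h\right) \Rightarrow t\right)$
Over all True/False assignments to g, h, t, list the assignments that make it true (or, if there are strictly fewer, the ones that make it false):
is false only for:
  g=False, h=True, t=False;
  g=True, h=True, t=False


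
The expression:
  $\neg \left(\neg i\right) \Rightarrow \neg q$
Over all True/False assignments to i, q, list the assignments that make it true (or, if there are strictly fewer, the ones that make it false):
is false only for:
  i=True, q=True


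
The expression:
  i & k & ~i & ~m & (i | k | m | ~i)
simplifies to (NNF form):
False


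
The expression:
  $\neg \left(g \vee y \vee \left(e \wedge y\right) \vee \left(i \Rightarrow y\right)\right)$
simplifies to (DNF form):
$i \wedge \neg g \wedge \neg y$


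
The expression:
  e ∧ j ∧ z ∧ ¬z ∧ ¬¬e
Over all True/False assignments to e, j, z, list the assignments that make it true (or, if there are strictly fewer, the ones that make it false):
is never true.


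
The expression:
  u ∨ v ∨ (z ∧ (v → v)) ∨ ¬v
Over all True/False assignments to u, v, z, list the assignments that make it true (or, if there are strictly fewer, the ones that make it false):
is always true.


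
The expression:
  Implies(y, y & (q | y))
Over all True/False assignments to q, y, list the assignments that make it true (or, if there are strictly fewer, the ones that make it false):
is always true.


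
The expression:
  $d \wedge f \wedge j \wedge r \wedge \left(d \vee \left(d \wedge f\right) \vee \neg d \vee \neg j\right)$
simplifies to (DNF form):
$d \wedge f \wedge j \wedge r$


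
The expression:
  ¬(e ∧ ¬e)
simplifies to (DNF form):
True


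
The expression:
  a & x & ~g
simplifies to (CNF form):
a & x & ~g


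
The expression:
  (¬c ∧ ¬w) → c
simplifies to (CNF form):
c ∨ w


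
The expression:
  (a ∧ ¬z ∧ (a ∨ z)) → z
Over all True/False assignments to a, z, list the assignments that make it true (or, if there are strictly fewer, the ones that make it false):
is false only for:
  a=True, z=False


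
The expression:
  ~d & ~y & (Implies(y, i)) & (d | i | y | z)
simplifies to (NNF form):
~d & ~y & (i | z)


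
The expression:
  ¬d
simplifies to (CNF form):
¬d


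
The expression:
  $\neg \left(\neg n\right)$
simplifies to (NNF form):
$n$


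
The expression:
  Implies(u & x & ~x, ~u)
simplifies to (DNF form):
True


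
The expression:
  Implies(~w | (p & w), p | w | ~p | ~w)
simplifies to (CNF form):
True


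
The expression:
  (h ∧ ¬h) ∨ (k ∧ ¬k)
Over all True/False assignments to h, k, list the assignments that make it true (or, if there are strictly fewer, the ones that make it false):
is never true.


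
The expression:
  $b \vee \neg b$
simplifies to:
$\text{True}$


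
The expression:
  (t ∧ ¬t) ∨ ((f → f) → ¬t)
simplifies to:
¬t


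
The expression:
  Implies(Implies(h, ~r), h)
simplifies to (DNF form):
h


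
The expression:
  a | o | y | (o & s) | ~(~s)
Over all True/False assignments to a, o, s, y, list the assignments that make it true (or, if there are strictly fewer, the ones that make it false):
is false only for:
  a=False, o=False, s=False, y=False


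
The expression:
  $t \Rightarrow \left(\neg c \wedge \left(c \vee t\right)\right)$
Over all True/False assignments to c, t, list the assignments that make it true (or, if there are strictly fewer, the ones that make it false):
is false only for:
  c=True, t=True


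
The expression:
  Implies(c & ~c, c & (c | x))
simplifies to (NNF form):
True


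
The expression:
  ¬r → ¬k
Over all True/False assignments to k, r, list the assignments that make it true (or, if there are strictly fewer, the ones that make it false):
is false only for:
  k=True, r=False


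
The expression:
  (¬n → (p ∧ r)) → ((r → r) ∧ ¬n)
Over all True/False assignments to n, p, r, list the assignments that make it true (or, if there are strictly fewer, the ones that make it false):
is true only for:
  n=False, p=False, r=False;
  n=False, p=False, r=True;
  n=False, p=True, r=False;
  n=False, p=True, r=True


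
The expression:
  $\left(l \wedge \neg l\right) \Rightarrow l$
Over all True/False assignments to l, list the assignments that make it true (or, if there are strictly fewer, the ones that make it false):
is always true.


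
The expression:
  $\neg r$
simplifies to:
$\neg r$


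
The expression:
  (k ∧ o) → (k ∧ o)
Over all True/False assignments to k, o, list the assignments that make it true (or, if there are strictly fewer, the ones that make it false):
is always true.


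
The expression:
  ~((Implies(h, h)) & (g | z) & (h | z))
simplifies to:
~z & (~g | ~h)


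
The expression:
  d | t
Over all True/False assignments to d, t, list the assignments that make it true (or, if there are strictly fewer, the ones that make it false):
is false only for:
  d=False, t=False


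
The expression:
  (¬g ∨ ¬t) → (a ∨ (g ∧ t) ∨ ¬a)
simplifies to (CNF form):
True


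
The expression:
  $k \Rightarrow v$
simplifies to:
$v \vee \neg k$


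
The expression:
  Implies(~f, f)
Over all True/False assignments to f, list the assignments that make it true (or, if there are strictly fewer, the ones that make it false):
is true only for:
  f=True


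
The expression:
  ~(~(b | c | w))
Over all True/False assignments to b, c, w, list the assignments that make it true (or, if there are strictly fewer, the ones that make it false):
is false only for:
  b=False, c=False, w=False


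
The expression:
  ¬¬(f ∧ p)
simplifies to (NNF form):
f ∧ p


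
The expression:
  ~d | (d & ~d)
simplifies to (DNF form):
~d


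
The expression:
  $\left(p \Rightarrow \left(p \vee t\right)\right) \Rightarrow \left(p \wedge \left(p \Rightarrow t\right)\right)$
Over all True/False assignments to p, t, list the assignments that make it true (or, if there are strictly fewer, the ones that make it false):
is true only for:
  p=True, t=True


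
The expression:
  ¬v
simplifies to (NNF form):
¬v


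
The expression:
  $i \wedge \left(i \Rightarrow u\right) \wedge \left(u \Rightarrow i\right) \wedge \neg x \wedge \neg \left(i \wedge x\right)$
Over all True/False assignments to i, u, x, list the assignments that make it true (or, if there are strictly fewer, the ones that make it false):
is true only for:
  i=True, u=True, x=False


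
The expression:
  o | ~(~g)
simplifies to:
g | o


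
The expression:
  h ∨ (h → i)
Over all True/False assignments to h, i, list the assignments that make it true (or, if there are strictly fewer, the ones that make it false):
is always true.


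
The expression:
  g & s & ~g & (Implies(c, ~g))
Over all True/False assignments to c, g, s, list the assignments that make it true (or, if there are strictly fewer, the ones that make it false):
is never true.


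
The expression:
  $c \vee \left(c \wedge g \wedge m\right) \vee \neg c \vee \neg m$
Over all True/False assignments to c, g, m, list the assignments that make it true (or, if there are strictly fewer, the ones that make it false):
is always true.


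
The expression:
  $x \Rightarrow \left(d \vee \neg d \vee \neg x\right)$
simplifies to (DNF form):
$\text{True}$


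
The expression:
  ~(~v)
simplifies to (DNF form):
v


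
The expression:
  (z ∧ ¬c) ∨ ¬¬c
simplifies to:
c ∨ z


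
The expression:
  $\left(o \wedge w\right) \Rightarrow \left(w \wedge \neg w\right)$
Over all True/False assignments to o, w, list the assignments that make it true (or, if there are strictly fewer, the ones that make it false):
is false only for:
  o=True, w=True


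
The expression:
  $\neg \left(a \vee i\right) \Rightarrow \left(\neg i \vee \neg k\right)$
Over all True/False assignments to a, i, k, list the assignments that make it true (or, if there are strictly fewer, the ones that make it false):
is always true.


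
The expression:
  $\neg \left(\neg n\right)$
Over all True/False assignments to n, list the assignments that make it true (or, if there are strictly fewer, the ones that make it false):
is true only for:
  n=True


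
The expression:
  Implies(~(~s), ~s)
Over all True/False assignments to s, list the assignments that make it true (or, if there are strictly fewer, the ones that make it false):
is true only for:
  s=False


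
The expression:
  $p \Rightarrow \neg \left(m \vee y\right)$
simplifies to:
$\left(\neg m \wedge \neg y\right) \vee \neg p$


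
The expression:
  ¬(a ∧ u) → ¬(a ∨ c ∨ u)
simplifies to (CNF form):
(a ∨ ¬c) ∧ (a ∨ ¬u) ∧ (u ∨ ¬a)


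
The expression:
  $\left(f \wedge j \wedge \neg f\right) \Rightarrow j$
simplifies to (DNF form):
$\text{True}$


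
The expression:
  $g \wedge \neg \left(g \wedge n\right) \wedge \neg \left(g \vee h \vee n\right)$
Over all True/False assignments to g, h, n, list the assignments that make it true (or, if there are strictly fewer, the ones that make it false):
is never true.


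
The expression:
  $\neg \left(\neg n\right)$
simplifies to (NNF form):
$n$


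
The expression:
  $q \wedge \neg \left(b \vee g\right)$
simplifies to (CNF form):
$q \wedge \neg b \wedge \neg g$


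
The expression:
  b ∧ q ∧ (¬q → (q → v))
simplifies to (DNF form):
b ∧ q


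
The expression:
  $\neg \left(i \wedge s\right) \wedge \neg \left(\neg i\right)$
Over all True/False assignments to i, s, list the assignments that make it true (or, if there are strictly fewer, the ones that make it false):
is true only for:
  i=True, s=False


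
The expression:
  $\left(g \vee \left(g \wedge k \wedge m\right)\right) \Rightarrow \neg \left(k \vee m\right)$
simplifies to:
$\left(\neg k \wedge \neg m\right) \vee \neg g$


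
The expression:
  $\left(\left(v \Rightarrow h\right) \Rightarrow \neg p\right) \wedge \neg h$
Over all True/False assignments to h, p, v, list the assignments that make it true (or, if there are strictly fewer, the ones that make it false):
is true only for:
  h=False, p=False, v=False;
  h=False, p=False, v=True;
  h=False, p=True, v=True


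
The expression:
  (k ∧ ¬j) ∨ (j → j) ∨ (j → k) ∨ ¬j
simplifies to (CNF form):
True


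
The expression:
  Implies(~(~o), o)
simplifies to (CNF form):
True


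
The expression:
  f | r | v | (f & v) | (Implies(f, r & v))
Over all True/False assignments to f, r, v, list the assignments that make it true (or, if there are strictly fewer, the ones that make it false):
is always true.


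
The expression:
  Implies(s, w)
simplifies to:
w | ~s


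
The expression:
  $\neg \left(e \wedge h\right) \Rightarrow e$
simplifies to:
$e$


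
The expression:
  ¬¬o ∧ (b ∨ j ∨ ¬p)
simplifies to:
o ∧ (b ∨ j ∨ ¬p)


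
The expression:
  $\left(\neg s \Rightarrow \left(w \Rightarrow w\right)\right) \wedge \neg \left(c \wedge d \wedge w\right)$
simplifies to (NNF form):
$\neg c \vee \neg d \vee \neg w$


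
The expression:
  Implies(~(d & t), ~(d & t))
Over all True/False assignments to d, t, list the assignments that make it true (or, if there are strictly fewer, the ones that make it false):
is always true.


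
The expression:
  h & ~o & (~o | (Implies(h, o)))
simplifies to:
h & ~o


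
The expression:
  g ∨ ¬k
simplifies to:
g ∨ ¬k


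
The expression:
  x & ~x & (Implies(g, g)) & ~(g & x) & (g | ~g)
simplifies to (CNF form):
False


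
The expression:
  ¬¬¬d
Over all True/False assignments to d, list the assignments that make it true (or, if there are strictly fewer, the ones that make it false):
is true only for:
  d=False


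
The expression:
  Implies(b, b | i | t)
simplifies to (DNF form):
True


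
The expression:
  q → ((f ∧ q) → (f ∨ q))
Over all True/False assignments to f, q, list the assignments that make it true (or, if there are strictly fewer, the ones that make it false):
is always true.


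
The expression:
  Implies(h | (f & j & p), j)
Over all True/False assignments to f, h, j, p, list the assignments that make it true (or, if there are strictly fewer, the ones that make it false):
is false only for:
  f=False, h=True, j=False, p=False;
  f=False, h=True, j=False, p=True;
  f=True, h=True, j=False, p=False;
  f=True, h=True, j=False, p=True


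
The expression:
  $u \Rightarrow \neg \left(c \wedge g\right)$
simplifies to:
$\neg c \vee \neg g \vee \neg u$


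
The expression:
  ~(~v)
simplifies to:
v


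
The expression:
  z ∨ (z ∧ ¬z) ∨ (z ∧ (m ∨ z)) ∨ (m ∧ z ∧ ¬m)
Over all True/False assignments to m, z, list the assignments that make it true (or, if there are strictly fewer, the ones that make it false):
is true only for:
  m=False, z=True;
  m=True, z=True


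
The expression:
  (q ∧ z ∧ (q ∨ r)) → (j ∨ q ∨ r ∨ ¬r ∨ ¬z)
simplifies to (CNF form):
True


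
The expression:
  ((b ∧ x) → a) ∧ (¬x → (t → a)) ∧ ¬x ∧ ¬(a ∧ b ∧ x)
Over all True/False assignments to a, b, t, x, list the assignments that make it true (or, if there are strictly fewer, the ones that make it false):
is true only for:
  a=False, b=False, t=False, x=False;
  a=False, b=True, t=False, x=False;
  a=True, b=False, t=False, x=False;
  a=True, b=False, t=True, x=False;
  a=True, b=True, t=False, x=False;
  a=True, b=True, t=True, x=False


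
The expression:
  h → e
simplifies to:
e ∨ ¬h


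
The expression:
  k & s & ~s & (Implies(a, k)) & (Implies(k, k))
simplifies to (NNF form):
False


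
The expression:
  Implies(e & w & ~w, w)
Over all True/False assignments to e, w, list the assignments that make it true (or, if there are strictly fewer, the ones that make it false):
is always true.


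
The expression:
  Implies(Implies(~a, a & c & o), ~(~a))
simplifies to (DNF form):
True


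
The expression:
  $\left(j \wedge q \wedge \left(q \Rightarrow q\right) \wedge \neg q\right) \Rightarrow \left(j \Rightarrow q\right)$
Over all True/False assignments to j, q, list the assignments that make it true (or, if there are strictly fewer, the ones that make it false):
is always true.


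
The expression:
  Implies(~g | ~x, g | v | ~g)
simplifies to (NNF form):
True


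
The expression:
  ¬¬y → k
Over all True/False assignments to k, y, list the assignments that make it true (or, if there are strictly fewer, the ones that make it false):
is false only for:
  k=False, y=True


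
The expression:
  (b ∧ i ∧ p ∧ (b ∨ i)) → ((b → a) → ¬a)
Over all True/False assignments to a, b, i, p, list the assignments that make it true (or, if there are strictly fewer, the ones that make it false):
is false only for:
  a=True, b=True, i=True, p=True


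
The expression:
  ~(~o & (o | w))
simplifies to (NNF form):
o | ~w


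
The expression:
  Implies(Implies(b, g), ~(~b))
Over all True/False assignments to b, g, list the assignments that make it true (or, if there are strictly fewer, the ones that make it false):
is true only for:
  b=True, g=False;
  b=True, g=True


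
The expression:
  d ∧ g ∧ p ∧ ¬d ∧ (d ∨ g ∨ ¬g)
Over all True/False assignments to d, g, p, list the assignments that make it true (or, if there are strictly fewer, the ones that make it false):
is never true.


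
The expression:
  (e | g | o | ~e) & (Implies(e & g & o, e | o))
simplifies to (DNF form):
True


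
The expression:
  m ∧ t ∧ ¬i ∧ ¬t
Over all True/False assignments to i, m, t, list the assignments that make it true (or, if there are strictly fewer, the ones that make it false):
is never true.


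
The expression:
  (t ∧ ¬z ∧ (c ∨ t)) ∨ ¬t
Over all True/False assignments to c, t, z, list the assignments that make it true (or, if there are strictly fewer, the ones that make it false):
is false only for:
  c=False, t=True, z=True;
  c=True, t=True, z=True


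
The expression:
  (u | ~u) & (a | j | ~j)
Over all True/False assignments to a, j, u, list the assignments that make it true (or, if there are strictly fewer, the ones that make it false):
is always true.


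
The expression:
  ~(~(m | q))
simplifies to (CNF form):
m | q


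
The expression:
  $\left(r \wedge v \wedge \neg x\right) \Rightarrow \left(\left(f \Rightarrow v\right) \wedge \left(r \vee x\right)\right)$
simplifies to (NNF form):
$\text{True}$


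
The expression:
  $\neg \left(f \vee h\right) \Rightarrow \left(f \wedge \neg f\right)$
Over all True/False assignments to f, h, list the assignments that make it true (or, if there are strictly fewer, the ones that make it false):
is false only for:
  f=False, h=False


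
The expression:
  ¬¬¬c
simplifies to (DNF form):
¬c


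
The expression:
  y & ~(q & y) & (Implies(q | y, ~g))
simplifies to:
y & ~g & ~q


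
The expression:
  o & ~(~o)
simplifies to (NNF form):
o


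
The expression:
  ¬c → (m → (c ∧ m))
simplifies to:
c ∨ ¬m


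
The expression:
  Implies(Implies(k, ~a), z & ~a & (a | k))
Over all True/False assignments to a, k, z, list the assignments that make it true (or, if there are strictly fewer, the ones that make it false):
is true only for:
  a=False, k=True, z=True;
  a=True, k=True, z=False;
  a=True, k=True, z=True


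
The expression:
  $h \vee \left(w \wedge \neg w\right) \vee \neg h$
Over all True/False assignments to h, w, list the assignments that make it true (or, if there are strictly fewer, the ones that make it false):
is always true.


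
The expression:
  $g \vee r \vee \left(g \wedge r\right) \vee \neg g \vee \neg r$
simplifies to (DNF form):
$\text{True}$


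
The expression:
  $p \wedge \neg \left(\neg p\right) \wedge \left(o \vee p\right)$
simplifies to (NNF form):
$p$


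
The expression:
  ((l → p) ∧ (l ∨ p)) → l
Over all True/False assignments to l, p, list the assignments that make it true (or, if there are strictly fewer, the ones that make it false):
is false only for:
  l=False, p=True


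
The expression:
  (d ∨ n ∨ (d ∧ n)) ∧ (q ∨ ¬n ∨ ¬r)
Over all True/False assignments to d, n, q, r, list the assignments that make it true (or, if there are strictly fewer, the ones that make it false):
is false only for:
  d=False, n=False, q=False, r=False;
  d=False, n=False, q=False, r=True;
  d=False, n=False, q=True, r=False;
  d=False, n=False, q=True, r=True;
  d=False, n=True, q=False, r=True;
  d=True, n=True, q=False, r=True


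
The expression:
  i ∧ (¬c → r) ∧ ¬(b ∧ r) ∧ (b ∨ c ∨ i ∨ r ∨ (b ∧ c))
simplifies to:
i ∧ (c ∨ r) ∧ (¬b ∨ ¬r)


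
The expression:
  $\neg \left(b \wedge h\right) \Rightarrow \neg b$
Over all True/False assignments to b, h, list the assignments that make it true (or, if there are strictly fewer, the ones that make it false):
is false only for:
  b=True, h=False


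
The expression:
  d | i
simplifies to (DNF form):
d | i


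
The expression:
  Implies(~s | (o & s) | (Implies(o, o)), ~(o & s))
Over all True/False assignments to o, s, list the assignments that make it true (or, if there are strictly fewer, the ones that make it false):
is false only for:
  o=True, s=True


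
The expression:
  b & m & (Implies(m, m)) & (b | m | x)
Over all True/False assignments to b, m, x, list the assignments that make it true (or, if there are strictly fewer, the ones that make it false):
is true only for:
  b=True, m=True, x=False;
  b=True, m=True, x=True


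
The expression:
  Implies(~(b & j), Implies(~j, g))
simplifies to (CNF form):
g | j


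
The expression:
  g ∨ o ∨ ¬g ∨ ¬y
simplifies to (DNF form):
True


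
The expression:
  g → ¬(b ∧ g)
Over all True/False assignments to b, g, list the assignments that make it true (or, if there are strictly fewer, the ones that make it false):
is false only for:
  b=True, g=True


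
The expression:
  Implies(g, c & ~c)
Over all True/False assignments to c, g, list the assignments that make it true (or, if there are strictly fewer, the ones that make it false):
is true only for:
  c=False, g=False;
  c=True, g=False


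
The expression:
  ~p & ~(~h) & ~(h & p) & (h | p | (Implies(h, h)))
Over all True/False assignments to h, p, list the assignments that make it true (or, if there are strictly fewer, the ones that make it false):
is true only for:
  h=True, p=False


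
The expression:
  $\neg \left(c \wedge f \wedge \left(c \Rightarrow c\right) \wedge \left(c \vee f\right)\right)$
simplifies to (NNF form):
$\neg c \vee \neg f$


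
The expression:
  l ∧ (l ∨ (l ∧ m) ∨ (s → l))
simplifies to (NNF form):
l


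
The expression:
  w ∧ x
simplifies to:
w ∧ x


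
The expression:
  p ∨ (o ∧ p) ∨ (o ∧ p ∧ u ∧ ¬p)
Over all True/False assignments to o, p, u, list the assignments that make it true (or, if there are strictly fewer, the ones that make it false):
is true only for:
  o=False, p=True, u=False;
  o=False, p=True, u=True;
  o=True, p=True, u=False;
  o=True, p=True, u=True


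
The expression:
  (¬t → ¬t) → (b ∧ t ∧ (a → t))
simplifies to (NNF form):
b ∧ t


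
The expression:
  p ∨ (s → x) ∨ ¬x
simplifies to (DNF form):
True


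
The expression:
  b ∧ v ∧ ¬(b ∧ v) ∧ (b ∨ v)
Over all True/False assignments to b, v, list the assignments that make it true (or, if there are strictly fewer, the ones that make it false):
is never true.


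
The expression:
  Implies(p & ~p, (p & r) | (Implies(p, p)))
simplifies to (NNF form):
True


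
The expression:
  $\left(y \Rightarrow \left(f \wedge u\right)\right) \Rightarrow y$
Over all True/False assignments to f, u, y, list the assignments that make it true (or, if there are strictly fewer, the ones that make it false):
is true only for:
  f=False, u=False, y=True;
  f=False, u=True, y=True;
  f=True, u=False, y=True;
  f=True, u=True, y=True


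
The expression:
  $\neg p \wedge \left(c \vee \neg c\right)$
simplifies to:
$\neg p$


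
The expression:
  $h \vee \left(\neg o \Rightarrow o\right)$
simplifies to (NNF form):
$h \vee o$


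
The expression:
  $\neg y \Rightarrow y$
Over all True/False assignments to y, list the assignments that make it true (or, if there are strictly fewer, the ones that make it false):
is true only for:
  y=True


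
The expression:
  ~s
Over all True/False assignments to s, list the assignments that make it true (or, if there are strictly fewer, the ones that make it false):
is true only for:
  s=False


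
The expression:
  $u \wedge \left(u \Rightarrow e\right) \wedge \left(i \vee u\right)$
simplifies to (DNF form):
$e \wedge u$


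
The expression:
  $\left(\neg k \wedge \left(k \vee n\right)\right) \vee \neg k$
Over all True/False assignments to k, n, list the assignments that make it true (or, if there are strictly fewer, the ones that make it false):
is true only for:
  k=False, n=False;
  k=False, n=True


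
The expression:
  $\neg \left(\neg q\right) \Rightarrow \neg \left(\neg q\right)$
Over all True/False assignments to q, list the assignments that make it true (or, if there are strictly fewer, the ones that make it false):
is always true.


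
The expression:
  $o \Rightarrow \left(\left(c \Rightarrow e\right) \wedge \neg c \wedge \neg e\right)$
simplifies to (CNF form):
$\left(\neg c \vee \neg o\right) \wedge \left(\neg e \vee \neg o\right)$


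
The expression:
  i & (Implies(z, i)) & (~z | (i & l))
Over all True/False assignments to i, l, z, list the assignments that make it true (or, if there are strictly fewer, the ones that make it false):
is true only for:
  i=True, l=False, z=False;
  i=True, l=True, z=False;
  i=True, l=True, z=True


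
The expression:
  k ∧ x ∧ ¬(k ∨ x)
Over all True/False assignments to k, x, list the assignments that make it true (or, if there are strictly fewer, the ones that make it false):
is never true.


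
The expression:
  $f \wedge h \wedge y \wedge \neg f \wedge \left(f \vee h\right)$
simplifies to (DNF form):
$\text{False}$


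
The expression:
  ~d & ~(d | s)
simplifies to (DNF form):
~d & ~s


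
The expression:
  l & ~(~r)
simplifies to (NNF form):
l & r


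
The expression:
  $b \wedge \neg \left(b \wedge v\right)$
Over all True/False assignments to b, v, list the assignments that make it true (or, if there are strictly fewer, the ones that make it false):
is true only for:
  b=True, v=False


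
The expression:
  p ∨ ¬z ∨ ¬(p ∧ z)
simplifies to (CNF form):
True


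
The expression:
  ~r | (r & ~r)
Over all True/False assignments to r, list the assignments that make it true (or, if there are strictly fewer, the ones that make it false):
is true only for:
  r=False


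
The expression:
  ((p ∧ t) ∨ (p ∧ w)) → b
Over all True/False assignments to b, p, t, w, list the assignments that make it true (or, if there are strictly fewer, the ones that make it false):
is false only for:
  b=False, p=True, t=False, w=True;
  b=False, p=True, t=True, w=False;
  b=False, p=True, t=True, w=True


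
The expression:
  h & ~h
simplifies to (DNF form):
False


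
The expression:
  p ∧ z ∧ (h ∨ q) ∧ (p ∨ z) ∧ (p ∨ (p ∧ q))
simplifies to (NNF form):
p ∧ z ∧ (h ∨ q)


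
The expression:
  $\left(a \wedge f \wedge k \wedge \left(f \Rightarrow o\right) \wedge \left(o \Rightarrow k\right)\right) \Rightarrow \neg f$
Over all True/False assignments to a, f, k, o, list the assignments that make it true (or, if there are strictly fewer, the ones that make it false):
is false only for:
  a=True, f=True, k=True, o=True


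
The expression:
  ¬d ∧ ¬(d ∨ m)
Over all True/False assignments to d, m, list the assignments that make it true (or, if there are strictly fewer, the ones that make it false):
is true only for:
  d=False, m=False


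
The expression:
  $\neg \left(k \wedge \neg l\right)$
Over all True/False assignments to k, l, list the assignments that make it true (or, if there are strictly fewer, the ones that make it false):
is false only for:
  k=True, l=False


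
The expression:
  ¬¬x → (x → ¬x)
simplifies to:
¬x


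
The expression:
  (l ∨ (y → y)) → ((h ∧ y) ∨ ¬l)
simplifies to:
(h ∧ y) ∨ ¬l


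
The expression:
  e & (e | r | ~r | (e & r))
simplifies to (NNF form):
e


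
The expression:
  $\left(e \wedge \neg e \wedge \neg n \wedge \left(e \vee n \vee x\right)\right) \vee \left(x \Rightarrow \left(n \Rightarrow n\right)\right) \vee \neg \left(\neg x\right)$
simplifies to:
$\text{True}$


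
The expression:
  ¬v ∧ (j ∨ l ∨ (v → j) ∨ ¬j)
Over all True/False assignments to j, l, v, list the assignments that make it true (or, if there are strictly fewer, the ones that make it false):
is true only for:
  j=False, l=False, v=False;
  j=False, l=True, v=False;
  j=True, l=False, v=False;
  j=True, l=True, v=False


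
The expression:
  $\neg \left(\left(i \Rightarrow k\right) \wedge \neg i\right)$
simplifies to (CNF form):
$i$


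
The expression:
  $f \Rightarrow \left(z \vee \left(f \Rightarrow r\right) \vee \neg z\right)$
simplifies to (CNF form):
$\text{True}$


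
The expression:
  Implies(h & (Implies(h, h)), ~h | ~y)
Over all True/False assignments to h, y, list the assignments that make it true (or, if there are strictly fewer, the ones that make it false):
is false only for:
  h=True, y=True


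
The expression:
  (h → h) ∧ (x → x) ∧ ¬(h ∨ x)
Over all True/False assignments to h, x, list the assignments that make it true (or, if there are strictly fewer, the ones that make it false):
is true only for:
  h=False, x=False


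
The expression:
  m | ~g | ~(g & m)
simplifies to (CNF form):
True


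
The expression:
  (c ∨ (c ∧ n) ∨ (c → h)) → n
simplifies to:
n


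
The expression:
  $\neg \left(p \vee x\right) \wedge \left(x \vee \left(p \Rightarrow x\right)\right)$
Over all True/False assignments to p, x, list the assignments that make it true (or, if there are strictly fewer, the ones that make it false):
is true only for:
  p=False, x=False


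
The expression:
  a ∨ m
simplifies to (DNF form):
a ∨ m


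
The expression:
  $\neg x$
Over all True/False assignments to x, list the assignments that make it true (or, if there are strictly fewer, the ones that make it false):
is true only for:
  x=False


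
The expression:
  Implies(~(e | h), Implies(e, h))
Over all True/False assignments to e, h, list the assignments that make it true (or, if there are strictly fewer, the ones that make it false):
is always true.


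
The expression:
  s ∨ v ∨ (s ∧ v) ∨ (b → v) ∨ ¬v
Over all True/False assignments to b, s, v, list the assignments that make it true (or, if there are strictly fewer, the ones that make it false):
is always true.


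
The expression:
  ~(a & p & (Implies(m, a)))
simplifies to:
~a | ~p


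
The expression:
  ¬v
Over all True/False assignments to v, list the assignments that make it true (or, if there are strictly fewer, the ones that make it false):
is true only for:
  v=False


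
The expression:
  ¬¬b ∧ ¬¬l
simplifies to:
b ∧ l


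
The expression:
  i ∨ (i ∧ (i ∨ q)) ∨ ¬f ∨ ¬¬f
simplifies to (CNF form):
True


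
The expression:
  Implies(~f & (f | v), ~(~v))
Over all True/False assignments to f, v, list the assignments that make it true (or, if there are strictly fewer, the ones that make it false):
is always true.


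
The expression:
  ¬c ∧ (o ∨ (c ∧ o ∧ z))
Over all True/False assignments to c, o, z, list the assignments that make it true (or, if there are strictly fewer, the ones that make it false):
is true only for:
  c=False, o=True, z=False;
  c=False, o=True, z=True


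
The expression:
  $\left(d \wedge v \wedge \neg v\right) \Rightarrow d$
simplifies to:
$\text{True}$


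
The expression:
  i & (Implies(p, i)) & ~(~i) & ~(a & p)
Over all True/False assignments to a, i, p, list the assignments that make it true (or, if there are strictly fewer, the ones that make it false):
is true only for:
  a=False, i=True, p=False;
  a=False, i=True, p=True;
  a=True, i=True, p=False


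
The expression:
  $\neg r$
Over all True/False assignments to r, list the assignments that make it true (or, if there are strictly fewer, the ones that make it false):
is true only for:
  r=False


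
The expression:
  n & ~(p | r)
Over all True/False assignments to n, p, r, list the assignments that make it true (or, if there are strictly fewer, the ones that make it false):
is true only for:
  n=True, p=False, r=False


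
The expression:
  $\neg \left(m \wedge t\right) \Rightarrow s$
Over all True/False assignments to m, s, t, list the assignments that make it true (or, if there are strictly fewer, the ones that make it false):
is false only for:
  m=False, s=False, t=False;
  m=False, s=False, t=True;
  m=True, s=False, t=False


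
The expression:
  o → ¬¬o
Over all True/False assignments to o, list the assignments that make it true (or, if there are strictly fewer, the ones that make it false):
is always true.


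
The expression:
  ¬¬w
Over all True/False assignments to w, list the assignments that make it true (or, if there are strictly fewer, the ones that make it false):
is true only for:
  w=True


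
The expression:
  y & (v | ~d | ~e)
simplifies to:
y & (v | ~d | ~e)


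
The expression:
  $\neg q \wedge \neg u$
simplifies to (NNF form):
$\neg q \wedge \neg u$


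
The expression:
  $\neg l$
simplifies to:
$\neg l$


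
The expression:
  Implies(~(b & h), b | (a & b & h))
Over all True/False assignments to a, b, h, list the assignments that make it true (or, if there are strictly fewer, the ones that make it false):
is true only for:
  a=False, b=True, h=False;
  a=False, b=True, h=True;
  a=True, b=True, h=False;
  a=True, b=True, h=True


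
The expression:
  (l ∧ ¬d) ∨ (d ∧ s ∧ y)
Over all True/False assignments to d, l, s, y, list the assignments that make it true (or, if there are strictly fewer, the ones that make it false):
is true only for:
  d=False, l=True, s=False, y=False;
  d=False, l=True, s=False, y=True;
  d=False, l=True, s=True, y=False;
  d=False, l=True, s=True, y=True;
  d=True, l=False, s=True, y=True;
  d=True, l=True, s=True, y=True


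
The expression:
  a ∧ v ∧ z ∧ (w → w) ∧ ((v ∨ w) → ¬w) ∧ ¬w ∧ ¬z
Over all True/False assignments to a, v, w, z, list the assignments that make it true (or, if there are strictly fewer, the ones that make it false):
is never true.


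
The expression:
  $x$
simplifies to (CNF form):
$x$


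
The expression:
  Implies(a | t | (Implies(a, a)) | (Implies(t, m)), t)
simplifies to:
t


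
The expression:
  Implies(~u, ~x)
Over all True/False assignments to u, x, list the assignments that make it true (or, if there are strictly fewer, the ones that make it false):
is false only for:
  u=False, x=True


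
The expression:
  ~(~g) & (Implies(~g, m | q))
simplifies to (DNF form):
g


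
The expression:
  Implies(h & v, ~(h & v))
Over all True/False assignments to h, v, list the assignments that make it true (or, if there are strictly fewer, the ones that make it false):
is false only for:
  h=True, v=True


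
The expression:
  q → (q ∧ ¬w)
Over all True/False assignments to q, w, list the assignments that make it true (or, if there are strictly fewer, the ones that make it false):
is false only for:
  q=True, w=True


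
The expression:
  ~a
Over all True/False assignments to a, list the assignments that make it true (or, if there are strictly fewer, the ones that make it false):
is true only for:
  a=False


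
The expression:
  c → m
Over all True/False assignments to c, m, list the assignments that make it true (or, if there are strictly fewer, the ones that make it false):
is false only for:
  c=True, m=False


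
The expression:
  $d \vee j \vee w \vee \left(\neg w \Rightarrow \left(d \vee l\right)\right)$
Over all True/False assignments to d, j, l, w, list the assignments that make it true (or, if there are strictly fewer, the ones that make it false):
is false only for:
  d=False, j=False, l=False, w=False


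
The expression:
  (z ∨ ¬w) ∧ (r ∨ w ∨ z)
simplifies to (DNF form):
z ∨ (r ∧ ¬w)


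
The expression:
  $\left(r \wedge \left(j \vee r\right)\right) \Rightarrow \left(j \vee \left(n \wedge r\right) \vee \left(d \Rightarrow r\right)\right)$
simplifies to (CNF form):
$\text{True}$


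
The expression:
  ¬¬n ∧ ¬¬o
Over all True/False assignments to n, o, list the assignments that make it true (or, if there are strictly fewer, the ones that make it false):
is true only for:
  n=True, o=True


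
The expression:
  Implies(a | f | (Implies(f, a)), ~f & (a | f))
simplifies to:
a & ~f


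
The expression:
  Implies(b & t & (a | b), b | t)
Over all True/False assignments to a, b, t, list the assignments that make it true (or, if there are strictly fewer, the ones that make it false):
is always true.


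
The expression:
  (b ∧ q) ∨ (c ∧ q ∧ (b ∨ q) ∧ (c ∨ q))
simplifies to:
q ∧ (b ∨ c)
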